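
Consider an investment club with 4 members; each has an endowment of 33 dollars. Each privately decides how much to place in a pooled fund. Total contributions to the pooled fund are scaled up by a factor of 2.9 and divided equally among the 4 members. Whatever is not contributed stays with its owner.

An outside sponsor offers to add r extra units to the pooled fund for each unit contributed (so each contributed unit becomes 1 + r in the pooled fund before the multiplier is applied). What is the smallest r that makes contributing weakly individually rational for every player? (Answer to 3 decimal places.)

0.379

With matching at rate r, one contributed unit becomes (1 + r) in the pooled fund and returns 2.9 × (1 + r) / 4 to the contributor.
Setting this equal to 1: 1 + r = 4/2.9 = 1.3793.
So the minimum matching rate is r = 1.3793 − 1 = 0.379.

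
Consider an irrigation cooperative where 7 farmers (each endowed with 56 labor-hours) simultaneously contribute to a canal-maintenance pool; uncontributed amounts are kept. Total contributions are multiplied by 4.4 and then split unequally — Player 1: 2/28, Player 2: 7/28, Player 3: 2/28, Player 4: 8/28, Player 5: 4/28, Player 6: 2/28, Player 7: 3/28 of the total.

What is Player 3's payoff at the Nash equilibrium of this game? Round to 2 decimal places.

91.20 labor-hours

A player with share s gets back 4.4·s per unit contributed, so full contribution is dominant for anyone with s > 1/4.4 = 0.2273 and zero contribution is dominant for anyone below.
Player 2 and Player 4 clear that bar, contributing 56 each; the remaining 5 contribute 0. Total contributed: 112.
Player 3 keeps 56 and receives 4.4 × 112 × 2/28 = 35.20 from the canal-maintenance pool, for a payoff of 91.20.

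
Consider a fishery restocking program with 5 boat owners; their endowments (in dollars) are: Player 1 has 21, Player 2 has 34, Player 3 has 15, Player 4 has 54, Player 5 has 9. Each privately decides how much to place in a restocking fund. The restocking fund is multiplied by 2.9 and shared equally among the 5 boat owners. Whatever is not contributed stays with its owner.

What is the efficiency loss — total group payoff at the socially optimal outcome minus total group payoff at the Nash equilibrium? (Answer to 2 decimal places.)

The private return per contributed unit is 2.9/5 = 0.5800 < 1 for every player regardless of endowment, so the Nash equilibrium is zero contribution and the group total is Σ E_j = 21 + 34 + 15 + 54 + 9 = 133.
Each contributed unit returns 2.900 to the group, so the social optimum is full contribution by everyone: group total = 2.900 × 133 = 385.70.
Efficiency loss = (2.900 − 1) × 133 = 252.70.

252.70 dollars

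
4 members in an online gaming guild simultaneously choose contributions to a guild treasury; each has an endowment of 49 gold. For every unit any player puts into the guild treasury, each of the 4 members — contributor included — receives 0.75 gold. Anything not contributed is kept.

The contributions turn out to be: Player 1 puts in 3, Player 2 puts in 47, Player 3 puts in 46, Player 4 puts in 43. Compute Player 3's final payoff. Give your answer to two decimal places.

107.25 gold

Total contributed: 3 + 47 + 46 + 43 = 139.
Each receives 0.75 × 139 = 104.25 from the guild treasury.
Player 3 keeps 49 − 46 = 3, so Player 3's payoff is 3 + 104.25 = 107.25.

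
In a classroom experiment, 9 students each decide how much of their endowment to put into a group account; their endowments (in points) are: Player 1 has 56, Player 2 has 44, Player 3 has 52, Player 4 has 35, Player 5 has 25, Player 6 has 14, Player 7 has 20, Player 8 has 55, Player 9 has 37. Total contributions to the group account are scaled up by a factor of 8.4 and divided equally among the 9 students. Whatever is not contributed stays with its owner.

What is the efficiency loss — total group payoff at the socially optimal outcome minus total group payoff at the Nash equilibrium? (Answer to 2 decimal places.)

The private return per contributed unit is 8.4/9 = 0.9333 < 1 for every player regardless of endowment, so the Nash equilibrium is zero contribution and the group total is Σ E_j = 56 + 44 + 52 + 35 + 25 + 14 + 20 + 55 + 37 = 338.
Each contributed unit returns 8.400 to the group, so the social optimum is full contribution by everyone: group total = 8.400 × 338 = 2839.20.
Efficiency loss = (8.400 − 1) × 338 = 2501.20.

2501.20 points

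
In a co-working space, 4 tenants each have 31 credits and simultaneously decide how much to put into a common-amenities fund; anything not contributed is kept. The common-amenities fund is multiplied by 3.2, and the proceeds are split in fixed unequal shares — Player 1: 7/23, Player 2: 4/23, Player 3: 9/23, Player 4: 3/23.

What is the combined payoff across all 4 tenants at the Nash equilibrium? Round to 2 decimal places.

For player j, contributing a unit is worthwhile iff 3.2 × (j's share) ≥ 1, i.e. iff j's share is at least 0.3125.
Player 3 alone (share 9/23) is above the threshold, contributing 31; the remaining 3 contribute 0. Total contributed: 31.
The common-amenities fund pays out 3.2 × 31 = 99.20 in total (split across the unequal shares, but the aggregate is all that matters for the group sum).
The 3 free-riders keep 31 each, adding 93. Group total = 93 + 99.20 = 192.20.

192.20 credits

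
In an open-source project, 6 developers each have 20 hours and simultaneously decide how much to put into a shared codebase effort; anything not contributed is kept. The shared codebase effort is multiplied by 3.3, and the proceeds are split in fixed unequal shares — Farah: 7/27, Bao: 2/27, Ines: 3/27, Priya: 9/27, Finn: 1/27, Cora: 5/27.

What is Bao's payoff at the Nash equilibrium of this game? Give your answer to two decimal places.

24.89 hours

Each unit j contributes comes back to j as 3.3 × (j's share), so j prefers to contribute only if that share exceeds 1/3.3 = 0.3030; otherwise keeping the unit dominates.
The only share above 0.3030 is Priya's 9/27, contributing 20; the remaining 5 contribute 0. Total contributed: 20.
Bao keeps 20 and receives 3.3 × 20 × 2/27 = 4.89 from the shared codebase effort, for a payoff of 24.89.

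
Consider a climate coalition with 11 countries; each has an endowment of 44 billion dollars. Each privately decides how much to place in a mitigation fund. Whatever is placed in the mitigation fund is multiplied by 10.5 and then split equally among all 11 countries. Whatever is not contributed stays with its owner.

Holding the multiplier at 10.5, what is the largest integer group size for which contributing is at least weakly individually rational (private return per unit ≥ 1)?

10

Private return per unit is 10.5/(group size), which is ≥ 1 whenever the group size is ≤ 10.5.
The largest such integer is 10.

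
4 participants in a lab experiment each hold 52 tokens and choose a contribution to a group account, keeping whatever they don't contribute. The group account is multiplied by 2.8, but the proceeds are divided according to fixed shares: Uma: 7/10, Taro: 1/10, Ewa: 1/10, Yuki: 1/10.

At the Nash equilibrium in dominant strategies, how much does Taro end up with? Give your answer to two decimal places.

66.56 tokens

For player j, contributing a unit is worthwhile iff 2.8 × (j's share) ≥ 1, i.e. iff j's share is at least 0.3571.
Only Uma (7/10) clears that bar, contributing 52; the remaining 3 contribute 0. Total contributed: 52.
Taro keeps 52 and receives 2.8 × 52 × 1/10 = 14.56 from the group account, for a payoff of 66.56.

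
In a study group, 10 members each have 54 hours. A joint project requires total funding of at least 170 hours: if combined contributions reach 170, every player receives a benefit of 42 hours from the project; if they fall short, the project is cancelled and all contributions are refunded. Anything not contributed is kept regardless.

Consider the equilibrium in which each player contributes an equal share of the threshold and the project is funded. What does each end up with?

79 hours

Equal share of the threshold: 170/10 = 17.
At this profile no one gains by cutting their contribution: any cut drops the total below 170, the project is cancelled, contributions are refunded, and the deviator ends with 54, which is less than 54 − 17 + 42 = 79. Contributing more than 17 just wastes the excess. So contributing exactly 17 is a best response.
Each player's payoff: 54 − 17 + 42 = 79.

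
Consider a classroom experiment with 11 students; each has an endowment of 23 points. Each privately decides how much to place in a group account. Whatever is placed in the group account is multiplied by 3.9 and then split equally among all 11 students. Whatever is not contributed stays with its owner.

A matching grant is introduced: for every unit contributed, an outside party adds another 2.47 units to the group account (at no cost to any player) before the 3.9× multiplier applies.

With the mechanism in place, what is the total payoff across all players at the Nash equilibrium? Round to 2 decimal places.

Under the mechanism each unit contributed yields 3.9 × 3.47 / 11 = 1.2303 back to its contributor per unit of net cost, which exceeds 1, making full contribution the dominant choice for everyone.
At the Nash equilibrium everyone contributes 23. Group total payoff = 3.9 × 3.47 × 253 = 3423.85.

3423.85 points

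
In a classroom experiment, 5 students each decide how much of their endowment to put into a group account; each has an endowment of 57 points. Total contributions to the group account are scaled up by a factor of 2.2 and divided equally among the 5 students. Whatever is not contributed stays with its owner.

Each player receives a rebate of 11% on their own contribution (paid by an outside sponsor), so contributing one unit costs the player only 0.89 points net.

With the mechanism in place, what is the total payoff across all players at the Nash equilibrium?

The effective private return is (2.2/5) / 0.89 = 0.4944, which is still under 1, so the mechanism doesn't change anyone's dominant strategy: zero contribution.
At the Nash equilibrium no one contributes; group total payoff = 5 × 57 = 285.

285.00 points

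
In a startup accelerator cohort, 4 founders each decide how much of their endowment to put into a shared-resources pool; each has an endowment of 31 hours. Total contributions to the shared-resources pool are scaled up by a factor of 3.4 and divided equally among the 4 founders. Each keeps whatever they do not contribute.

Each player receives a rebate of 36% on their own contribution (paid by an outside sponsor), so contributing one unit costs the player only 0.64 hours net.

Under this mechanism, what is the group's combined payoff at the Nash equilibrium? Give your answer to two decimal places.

With the mechanism, a contributed unit returns (3.4/4) / 0.64 = 1.3281 per unit of net cost to the contributor — now above 1 — so contributing fully is weakly dominant for every player.
So the Nash equilibrium is full contribution by all 4; the group earns 4 × (31 × 0.36 + 3.4 × 31) = 466.24.

466.24 hours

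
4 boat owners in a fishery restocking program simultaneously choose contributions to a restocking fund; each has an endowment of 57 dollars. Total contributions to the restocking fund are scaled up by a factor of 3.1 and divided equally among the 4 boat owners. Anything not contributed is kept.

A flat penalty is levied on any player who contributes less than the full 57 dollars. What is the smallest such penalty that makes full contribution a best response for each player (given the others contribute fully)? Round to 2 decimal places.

Given the others contribute fully, the best deviation is to contribute 0 (any partial contribution still incurs the fine and gives up units whose private return 0.7750 is below 1).
Deviating from 57 to 0 saves 57 dollars but forfeits the deviator's share of the drop in the restocking fund: 3.1/4 × 57 = 44.17.
So the deviation gain is 57 − 44.17 = 12.83, and the fine must be at least 12.83 dollars to wipe it out.

12.83 dollars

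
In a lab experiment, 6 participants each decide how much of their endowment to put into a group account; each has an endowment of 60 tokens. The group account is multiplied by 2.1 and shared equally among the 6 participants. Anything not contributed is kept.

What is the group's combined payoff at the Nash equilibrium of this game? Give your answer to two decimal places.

360.00 tokens

Each contributed unit returns 2.1/6 = 0.3500 to its contributor — below 1 — so contributing 0 is dominant for every player. At the Nash equilibrium everyone keeps their 60, and the group total is 6 × 60 = 360.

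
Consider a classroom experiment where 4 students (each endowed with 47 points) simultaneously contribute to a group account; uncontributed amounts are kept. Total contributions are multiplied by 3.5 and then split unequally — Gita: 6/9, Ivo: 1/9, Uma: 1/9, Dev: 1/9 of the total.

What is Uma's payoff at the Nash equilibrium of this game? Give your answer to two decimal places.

Each unit j contributes comes back to j as 3.5 × (j's share), so j prefers to contribute only if that share exceeds 1/3.5 = 0.2857; otherwise keeping the unit dominates.
Gita alone (share 6/9) is above the threshold, contributing 47; the remaining 3 contribute 0. Total contributed: 47.
Uma keeps 47 and receives 3.5 × 47 × 1/9 = 18.28 from the group account, for a payoff of 65.28.

65.28 points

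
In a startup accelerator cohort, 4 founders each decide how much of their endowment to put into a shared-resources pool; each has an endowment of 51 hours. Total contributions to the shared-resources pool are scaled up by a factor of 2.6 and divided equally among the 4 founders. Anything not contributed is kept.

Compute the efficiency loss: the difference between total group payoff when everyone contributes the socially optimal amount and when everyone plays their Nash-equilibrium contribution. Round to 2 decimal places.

326.40 hours

Each contributed unit returns 2.6/4 = 0.6500 to its contributor — below 1 — so contributing 0 is dominant for every player. At the Nash equilibrium everyone keeps their 51, and the group total is 4 × 51 = 204.
Each contributed unit returns 2.600 to the group as a whole (0.6500 to each of 4 players), which exceeds 1, so the social optimum is full contribution: group total = 2.600 × 204 = 530.40.
Efficiency loss = 530.40 − 204 = 326.40.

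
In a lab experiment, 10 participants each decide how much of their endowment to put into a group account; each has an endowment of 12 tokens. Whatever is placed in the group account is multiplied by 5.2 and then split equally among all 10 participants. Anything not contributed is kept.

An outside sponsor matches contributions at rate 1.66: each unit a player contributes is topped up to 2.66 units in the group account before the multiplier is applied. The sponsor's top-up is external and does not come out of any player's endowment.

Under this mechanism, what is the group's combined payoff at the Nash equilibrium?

1659.84 tokens

The effective private return per unit is now 5.2 × 2.66 / 10 = 1.3832 > 1, so every player's dominant strategy flips to full contribution.
At the Nash equilibrium everyone contributes 12. Group total payoff = 5.2 × 2.66 × 120 = 1659.84.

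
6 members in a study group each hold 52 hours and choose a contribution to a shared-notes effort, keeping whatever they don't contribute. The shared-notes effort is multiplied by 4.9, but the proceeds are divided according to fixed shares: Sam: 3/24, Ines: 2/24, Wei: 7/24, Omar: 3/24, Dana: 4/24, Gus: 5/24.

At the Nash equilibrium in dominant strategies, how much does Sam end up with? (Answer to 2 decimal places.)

Each unit j contributes comes back to j as 4.9 × (j's share), so j prefers to contribute only if that share exceeds 1/4.9 = 0.2041; otherwise keeping the unit dominates.
Wei and Gus clear that bar, contributing 52 each; the remaining 4 contribute 0. Total contributed: 104.
Sam keeps 52 and receives 4.9 × 104 × 3/24 = 63.70 from the shared-notes effort, for a payoff of 115.70.

115.70 hours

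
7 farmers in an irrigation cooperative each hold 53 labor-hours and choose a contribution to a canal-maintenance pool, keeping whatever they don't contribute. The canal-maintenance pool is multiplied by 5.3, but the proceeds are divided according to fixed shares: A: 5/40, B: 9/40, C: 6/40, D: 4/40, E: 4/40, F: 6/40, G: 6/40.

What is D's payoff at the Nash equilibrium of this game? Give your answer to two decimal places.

81.09 labor-hours

For player j, contributing a unit is worthwhile iff 5.3 × (j's share) ≥ 1, i.e. iff j's share is at least 0.1887.
Only B (9/40) clears that bar, contributing 53; the remaining 6 contribute 0. Total contributed: 53.
D keeps 53 and receives 5.3 × 53 × 4/40 = 28.09 from the canal-maintenance pool, for a payoff of 81.09.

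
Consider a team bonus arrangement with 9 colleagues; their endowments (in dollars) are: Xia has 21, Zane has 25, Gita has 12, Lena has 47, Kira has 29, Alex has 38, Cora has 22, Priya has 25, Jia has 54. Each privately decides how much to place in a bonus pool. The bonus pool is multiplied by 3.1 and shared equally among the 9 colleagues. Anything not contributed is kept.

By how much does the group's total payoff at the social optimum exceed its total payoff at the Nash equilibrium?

The private return per contributed unit is 3.1/9 = 0.3444 < 1 for every player regardless of endowment, so the Nash equilibrium is zero contribution and the group total is Σ E_j = 21 + 25 + 12 + 47 + 29 + 38 + 22 + 25 + 54 = 273.
Each contributed unit returns 3.100 to the group, so the social optimum is full contribution by everyone: group total = 3.100 × 273 = 846.30.
Efficiency loss = (3.100 − 1) × 273 = 573.30.

573.30 dollars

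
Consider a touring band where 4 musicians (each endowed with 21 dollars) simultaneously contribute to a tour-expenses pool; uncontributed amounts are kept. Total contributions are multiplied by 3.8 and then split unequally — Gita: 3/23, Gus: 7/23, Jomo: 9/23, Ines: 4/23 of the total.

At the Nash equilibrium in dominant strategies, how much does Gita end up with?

41.82 dollars

Player j's private return per contributed unit is 3.8 × (j's share). Contributing is weakly dominant for j when that share is at least 1/3.8 = 0.2632, and contributing 0 is dominant otherwise.
The shares above 0.2632 belong to Gus and Jomo, contributing 21 each; the remaining 2 contribute 0. Total contributed: 42.
Gita keeps 21 and receives 3.8 × 42 × 3/23 = 20.82 from the tour-expenses pool, for a payoff of 41.82.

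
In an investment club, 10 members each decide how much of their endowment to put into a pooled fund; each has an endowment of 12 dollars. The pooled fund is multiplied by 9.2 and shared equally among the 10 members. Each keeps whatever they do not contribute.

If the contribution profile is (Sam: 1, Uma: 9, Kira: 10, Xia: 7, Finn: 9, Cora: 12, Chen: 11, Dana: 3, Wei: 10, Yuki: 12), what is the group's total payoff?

Total contributed: 1 + 9 + 10 + 7 + 9 + 12 + 11 + 3 + 10 + 12 = 84; total kept: 10 × 12 − 84 = 36.
The pooled fund pays out 9.2 × 84 = 772.80 in aggregate.
Group total = 36 + 772.80 = 808.80.

808.80 dollars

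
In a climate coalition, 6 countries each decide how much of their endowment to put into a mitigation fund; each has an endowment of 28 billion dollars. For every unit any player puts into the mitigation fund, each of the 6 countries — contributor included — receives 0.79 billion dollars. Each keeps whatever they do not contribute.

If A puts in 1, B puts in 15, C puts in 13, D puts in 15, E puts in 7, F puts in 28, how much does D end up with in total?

75.41 billion dollars

Total contributed: 1 + 15 + 13 + 15 + 7 + 28 = 79.
Each receives 0.79 × 79 = 62.41 from the mitigation fund.
D keeps 28 − 15 = 13, so D's payoff is 13 + 62.41 = 75.41.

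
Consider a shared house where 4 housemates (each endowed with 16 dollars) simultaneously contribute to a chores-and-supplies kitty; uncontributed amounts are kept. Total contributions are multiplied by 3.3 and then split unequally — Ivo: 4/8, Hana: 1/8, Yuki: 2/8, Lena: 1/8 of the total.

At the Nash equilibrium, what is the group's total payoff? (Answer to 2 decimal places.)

100.80 dollars

Player j's private return per contributed unit is 3.3 × (j's share). Contributing is weakly dominant for j when that share is at least 1/3.3 = 0.3030, and contributing 0 is dominant otherwise.
Only Ivo (4/8) clears that bar, contributing 16; the remaining 3 contribute 0. Total contributed: 16.
The chores-and-supplies kitty pays out 3.3 × 16 = 52.80 in total (split across the unequal shares, but the aggregate is all that matters for the group sum).
The 3 free-riders keep 16 each, adding 48. Group total = 48 + 52.80 = 100.80.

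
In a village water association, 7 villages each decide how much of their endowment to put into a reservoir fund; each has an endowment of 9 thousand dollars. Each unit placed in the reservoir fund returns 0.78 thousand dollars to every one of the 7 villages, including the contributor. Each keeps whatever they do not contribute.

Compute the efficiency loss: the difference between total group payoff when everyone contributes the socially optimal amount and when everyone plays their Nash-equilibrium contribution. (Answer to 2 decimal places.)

280.98 thousand dollars

The private return per contributed unit is 0.78 < 1, so contributing 0 is dominant for every player. At the Nash equilibrium everyone keeps their 9, and the group total is 7 × 9 = 63.
Each contributed unit returns 5.460 to the group as a whole (0.78 to each of 7 players), which exceeds 1, so the social optimum is full contribution: group total = 5.460 × 63 = 343.98.
Efficiency loss = 343.98 − 63 = 280.98.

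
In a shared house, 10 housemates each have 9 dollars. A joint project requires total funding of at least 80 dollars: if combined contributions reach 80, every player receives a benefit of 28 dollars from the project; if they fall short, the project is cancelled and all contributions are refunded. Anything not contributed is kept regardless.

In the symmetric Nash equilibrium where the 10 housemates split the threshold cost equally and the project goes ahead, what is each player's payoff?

Equal share of the threshold: 80/10 = 8.
At this profile no one gains by cutting their contribution: any cut drops the total below 80, the project is cancelled, contributions are refunded, and the deviator ends with 9, which is less than 9 − 8 + 28 = 29. Contributing more than 8 just wastes the excess. So contributing exactly 8 is a best response.
Each player's payoff: 9 − 8 + 28 = 29.

29 dollars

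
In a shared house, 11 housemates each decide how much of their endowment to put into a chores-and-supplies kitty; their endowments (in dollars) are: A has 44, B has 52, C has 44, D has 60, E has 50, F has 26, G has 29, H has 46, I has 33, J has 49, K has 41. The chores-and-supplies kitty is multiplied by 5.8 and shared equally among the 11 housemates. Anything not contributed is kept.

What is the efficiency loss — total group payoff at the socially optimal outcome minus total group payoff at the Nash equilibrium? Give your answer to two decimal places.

2275.20 dollars

The private return per contributed unit is 5.8/11 = 0.5273 < 1 for every player regardless of endowment, so the Nash equilibrium is zero contribution and the group total is Σ E_j = 44 + 52 + 44 + 60 + 50 + 26 + 29 + 46 + 33 + 49 + 41 = 474.
Each contributed unit returns 5.800 to the group, so the social optimum is full contribution by everyone: group total = 5.800 × 474 = 2749.20.
Efficiency loss = (5.800 − 1) × 474 = 2275.20.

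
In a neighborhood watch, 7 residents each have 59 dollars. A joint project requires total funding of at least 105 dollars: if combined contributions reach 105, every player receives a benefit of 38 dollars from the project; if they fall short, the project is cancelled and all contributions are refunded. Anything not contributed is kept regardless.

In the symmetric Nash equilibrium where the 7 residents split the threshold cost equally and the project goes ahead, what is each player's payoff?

82 dollars

Equal share of the threshold: 105/7 = 15.
At this profile no one gains by cutting their contribution: any cut drops the total below 105, the project is cancelled, contributions are refunded, and the deviator ends with 59, which is less than 59 − 15 + 38 = 82. Contributing more than 15 just wastes the excess. So contributing exactly 15 is a best response.
Each player's payoff: 59 − 15 + 38 = 82.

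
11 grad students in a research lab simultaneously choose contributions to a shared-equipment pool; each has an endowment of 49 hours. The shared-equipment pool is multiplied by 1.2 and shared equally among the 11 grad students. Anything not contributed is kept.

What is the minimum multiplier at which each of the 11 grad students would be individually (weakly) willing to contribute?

11

A contributed unit returns (multiplier)/11 to its contributor.
This reaches 1 exactly when the multiplier is 11.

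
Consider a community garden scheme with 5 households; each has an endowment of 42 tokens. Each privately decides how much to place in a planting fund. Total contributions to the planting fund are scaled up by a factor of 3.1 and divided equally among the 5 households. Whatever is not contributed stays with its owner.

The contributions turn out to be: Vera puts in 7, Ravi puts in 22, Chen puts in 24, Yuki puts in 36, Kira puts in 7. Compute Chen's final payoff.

Total contributed: 7 + 22 + 24 + 36 + 7 = 96.
Each receives 3.1 × 96 / 5 = 59.52 from the planting fund.
Chen keeps 42 − 24 = 18, so Chen's payoff is 18 + 59.52 = 77.52.

77.52 tokens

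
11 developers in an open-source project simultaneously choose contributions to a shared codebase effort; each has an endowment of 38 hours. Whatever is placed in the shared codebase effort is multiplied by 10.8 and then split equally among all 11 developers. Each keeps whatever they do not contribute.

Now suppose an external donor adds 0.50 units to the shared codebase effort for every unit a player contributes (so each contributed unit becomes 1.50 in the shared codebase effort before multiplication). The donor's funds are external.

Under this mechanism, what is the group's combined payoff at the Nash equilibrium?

6771.60 hours

With the mechanism, a contributed unit returns 10.8 × 1.50 / 11 = 1.4727 per unit of net cost to the contributor — now above 1 — so contributing fully is weakly dominant for every player.
So the Nash equilibrium is full contribution by all 11; the group earns 10.8 × 1.50 × 418 = 6771.60.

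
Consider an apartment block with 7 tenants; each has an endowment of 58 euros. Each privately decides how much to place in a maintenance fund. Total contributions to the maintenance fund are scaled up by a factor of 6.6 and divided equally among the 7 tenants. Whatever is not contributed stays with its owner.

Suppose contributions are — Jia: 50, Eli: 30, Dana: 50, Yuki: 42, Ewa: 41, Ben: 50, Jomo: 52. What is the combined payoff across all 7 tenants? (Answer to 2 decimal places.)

2170.00 euros

Total contributed: 50 + 30 + 50 + 42 + 41 + 50 + 52 = 315; total kept: 7 × 58 − 315 = 91.
The maintenance fund pays out 6.6 × 315 = 2079.00 in aggregate.
Group total = 91 + 2079.00 = 2170.00.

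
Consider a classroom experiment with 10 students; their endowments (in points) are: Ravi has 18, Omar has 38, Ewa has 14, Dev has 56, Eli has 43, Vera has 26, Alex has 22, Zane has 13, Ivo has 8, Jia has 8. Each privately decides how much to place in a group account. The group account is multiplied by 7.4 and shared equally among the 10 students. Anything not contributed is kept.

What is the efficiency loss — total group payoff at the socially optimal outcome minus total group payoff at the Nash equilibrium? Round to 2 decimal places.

1574.40 points

The private return per contributed unit is 7.4/10 = 0.7400 < 1 for every player regardless of endowment, so the Nash equilibrium is zero contribution and the group total is Σ E_j = 18 + 38 + 14 + 56 + 43 + 26 + 22 + 13 + 8 + 8 = 246.
Each contributed unit returns 7.400 to the group, so the social optimum is full contribution by everyone: group total = 7.400 × 246 = 1820.40.
Efficiency loss = (7.400 − 1) × 246 = 1574.40.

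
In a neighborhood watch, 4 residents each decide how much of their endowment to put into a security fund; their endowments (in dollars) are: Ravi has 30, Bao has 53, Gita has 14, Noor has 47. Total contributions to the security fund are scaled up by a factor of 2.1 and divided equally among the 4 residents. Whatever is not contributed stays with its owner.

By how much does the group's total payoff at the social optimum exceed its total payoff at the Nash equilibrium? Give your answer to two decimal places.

158.40 dollars

The private return per contributed unit is 2.1/4 = 0.5250 < 1 for every player regardless of endowment, so the Nash equilibrium is zero contribution and the group total is Σ E_j = 30 + 53 + 14 + 47 = 144.
Each contributed unit returns 2.100 to the group, so the social optimum is full contribution by everyone: group total = 2.100 × 144 = 302.40.
Efficiency loss = (2.100 − 1) × 144 = 158.40.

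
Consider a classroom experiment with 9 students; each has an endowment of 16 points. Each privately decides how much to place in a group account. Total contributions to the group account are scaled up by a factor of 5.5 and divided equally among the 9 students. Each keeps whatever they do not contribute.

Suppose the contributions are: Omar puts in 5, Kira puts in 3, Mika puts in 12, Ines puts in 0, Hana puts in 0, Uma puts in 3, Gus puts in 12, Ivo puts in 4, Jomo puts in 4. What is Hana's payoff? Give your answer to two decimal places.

Total contributed: 5 + 3 + 12 + 0 + 0 + 3 + 12 + 4 + 4 = 43.
Each receives 5.5 × 43 / 9 = 26.28 from the group account.
Hana keeps 16 − 0 = 16, so Hana's payoff is 16 + 26.28 = 42.28.

42.28 points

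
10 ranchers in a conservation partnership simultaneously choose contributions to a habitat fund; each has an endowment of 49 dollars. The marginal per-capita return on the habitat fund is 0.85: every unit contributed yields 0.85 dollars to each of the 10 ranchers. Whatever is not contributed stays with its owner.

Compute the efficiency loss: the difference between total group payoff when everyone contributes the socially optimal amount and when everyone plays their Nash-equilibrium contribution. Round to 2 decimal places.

3675.00 dollars

The private return per contributed unit is 0.85 < 1, so contributing 0 is dominant for every player. At the Nash equilibrium everyone keeps their 49, and the group total is 10 × 49 = 490.
Each contributed unit returns 8.500 to the group as a whole (0.85 to each of 10 players), which exceeds 1, so the social optimum is full contribution: group total = 8.500 × 490 = 4165.00.
Efficiency loss = 4165.00 − 490 = 3675.00.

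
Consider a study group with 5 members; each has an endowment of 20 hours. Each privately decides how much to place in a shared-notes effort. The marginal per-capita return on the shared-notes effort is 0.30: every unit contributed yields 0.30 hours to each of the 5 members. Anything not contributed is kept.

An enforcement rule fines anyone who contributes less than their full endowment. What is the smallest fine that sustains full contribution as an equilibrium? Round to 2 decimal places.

14.00 hours

Given the others contribute fully, the best deviation is to contribute 0 (any partial contribution still incurs the fine and gives up units whose private return 0.30 is below 1).
Deviating from 20 to 0 saves 20 hours but forfeits the deviator's share of the drop in the shared-notes effort: 0.30 × 20 = 6.00.
So the deviation gain is 20 − 6.00 = 14.00, and the fine must be at least 14.00 hours to wipe it out.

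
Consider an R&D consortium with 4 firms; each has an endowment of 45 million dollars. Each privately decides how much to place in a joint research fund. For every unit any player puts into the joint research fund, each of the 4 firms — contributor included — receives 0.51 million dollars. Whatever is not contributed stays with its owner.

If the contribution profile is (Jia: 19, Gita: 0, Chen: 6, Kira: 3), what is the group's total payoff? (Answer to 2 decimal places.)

Total contributed: 19 + 0 + 6 + 3 = 28; total kept: 4 × 45 − 28 = 152.
The joint research fund pays out 0.51 × 4 × 28 = 57.12 in aggregate.
Group total = 152 + 57.12 = 209.12.

209.12 million dollars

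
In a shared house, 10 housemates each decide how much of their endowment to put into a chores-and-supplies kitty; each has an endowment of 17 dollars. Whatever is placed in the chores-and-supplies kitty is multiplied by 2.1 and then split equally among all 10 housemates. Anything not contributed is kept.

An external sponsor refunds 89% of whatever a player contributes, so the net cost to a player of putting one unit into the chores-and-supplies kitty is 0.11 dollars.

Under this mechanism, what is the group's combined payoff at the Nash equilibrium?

508.30 dollars

Under the mechanism each unit contributed yields (2.1/10) / 0.11 = 1.9091 back to its contributor per unit of net cost, which exceeds 1, making full contribution the dominant choice for everyone.
So the Nash equilibrium is full contribution by all 10; the group earns 10 × (17 × 0.89 + 2.1 × 17) = 508.30.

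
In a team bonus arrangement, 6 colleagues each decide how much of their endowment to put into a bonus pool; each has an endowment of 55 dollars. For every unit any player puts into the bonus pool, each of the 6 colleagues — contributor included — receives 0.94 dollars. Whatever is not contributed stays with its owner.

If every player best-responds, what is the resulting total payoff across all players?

The private return per contributed unit is 0.94 < 1, so contributing 0 is dominant for every player. At the Nash equilibrium everyone keeps their 55, and the group total is 6 × 55 = 330.

330.00 dollars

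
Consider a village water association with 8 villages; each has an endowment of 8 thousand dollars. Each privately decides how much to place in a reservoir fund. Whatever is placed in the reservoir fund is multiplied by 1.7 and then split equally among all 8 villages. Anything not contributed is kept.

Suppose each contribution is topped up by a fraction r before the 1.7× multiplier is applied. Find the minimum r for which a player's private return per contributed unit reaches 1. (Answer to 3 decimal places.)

With matching at rate r, one contributed unit becomes (1 + r) in the reservoir fund and returns 1.7 × (1 + r) / 8 to the contributor.
Setting this equal to 1: 1 + r = 8/1.7 = 4.7059.
So the minimum matching rate is r = 4.7059 − 1 = 3.706.

3.706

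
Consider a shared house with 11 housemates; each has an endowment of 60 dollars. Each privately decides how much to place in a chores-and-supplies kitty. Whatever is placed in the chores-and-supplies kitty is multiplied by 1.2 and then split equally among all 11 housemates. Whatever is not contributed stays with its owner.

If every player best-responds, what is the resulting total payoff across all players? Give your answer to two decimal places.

660.00 dollars

Each contributed unit returns 1.2/11 = 0.1091 to its contributor — below 1 — so contributing 0 is dominant for every player. At the Nash equilibrium everyone keeps their 60, and the group total is 11 × 60 = 660.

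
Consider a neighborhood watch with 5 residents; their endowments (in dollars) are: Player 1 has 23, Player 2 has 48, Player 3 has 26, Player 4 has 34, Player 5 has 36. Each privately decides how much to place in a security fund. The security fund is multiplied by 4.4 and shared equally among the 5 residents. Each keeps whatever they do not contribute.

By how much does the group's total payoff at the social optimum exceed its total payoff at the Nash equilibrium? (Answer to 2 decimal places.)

567.80 dollars

The private return per contributed unit is 4.4/5 = 0.8800 < 1 for every player regardless of endowment, so the Nash equilibrium is zero contribution and the group total is Σ E_j = 23 + 48 + 26 + 34 + 36 = 167.
Each contributed unit returns 4.400 to the group, so the social optimum is full contribution by everyone: group total = 4.400 × 167 = 734.80.
Efficiency loss = (4.400 − 1) × 167 = 567.80.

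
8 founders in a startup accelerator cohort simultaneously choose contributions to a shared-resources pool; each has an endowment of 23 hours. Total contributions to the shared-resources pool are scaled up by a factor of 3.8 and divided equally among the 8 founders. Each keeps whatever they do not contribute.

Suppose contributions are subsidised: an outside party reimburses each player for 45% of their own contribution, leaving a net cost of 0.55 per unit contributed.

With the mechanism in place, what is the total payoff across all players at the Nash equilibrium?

184.00 hours

The effective private return is (3.8/8) / 0.55 = 0.8636, which is still under 1, so the mechanism doesn't change anyone's dominant strategy: zero contribution.
Everyone keeps their endowment and the group total is 8 × 23 = 184.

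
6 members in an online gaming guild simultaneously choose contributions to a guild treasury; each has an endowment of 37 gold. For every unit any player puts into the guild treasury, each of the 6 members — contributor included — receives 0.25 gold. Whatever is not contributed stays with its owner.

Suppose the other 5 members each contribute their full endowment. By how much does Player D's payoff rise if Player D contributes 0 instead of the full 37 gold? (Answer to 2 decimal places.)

Switching from a contribution of 37 to 0 lets Player D keep an extra 37 gold, but lowers the guild treasury by 37, which costs Player D their own share of that drop: 0.25 × 37 = 9.25.
Net gain = 37 − 9.25 = 27.75. The private return per contributed unit (0.25) is below 1, so free-riding is indeed the best response regardless of what the others do.

27.75 gold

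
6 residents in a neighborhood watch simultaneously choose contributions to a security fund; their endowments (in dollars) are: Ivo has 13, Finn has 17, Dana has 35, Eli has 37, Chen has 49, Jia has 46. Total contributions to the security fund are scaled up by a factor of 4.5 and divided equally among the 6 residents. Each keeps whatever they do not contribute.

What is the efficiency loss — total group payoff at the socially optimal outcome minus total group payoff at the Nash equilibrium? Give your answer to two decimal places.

The private return per contributed unit is 4.5/6 = 0.7500 < 1 for every player regardless of endowment, so the Nash equilibrium is zero contribution and the group total is Σ E_j = 13 + 17 + 35 + 37 + 49 + 46 = 197.
Each contributed unit returns 4.500 to the group, so the social optimum is full contribution by everyone: group total = 4.500 × 197 = 886.50.
Efficiency loss = (4.500 − 1) × 197 = 689.50.

689.50 dollars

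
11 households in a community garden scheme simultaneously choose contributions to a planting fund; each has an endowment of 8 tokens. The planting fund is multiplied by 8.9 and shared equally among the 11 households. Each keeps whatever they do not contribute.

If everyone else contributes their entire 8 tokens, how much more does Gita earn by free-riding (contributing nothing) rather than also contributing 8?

1.53 tokens

Switching from a contribution of 8 to 0 lets Gita keep an extra 8 tokens, but lowers the planting fund by 8, which costs Gita their own share of that drop: 8.9/11 × 8 = 6.47.
Net gain = 8 − 6.47 = 1.53. The private return per contributed unit (0.8091) is below 1, so free-riding is indeed the best response regardless of what the others do.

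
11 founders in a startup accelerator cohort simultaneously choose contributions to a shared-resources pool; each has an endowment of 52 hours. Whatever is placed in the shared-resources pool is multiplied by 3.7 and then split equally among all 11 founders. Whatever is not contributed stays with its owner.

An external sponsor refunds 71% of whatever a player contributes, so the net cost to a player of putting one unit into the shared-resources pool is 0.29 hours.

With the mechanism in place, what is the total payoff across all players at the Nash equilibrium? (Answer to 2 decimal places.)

With the mechanism, a contributed unit returns (3.7/11) / 0.29 = 1.1599 per unit of net cost to the contributor — now above 1 — so contributing fully is weakly dominant for every player.
At the Nash equilibrium everyone contributes 52. Group total payoff = 11 × (52 × 0.71 + 3.7 × 52) = 2522.52.

2522.52 hours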